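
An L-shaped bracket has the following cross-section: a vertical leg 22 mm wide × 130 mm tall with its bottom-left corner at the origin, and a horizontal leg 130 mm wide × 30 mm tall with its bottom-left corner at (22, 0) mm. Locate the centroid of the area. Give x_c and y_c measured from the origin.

x_c = 54.85 mm, y_c = 36.15 mm

vertical leg: A = 22 × 130 = 2860.00, centroid at (11.00, 65.00).
horizontal leg: A = 130 × 30 = 3900.00, centroid at (87.00, 15.00).
ΣA = 6760.00 mm²
ΣAx_c = (2860.00)(11.00) + (3900.00)(87.00) = 370760.00 mm³
ΣAy_c = (2860.00)(65.00) + (3900.00)(15.00) = 244400.00 mm³
x_c = 370760.00 / 6760.00 = 54.85 mm
y_c = 244400.00 / 6760.00 = 36.15 mm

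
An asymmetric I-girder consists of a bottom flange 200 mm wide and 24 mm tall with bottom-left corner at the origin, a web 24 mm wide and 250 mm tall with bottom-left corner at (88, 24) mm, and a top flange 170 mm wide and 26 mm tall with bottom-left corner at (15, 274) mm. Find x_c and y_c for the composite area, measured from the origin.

bottom flange: A = 200 × 24 = 4800.00, centroid at (100.00, 12.00).
web: A = 24 × 250 = 6000.00, centroid at (100.00, 149.00).
top flange: A = 170 × 26 = 4420.00, centroid at (100.00, 287.00).
ΣA = 15220.00 mm², ΣAx_c = 1522000.00 mm³, ΣAy_c = 2220140.00 mm³.
x_c = 1522000.00/15220.00 = 100.00 mm; y_c = 2220140.00/15220.00 = 145.87 mm.

x_c = 100.00 mm, y_c = 145.87 mm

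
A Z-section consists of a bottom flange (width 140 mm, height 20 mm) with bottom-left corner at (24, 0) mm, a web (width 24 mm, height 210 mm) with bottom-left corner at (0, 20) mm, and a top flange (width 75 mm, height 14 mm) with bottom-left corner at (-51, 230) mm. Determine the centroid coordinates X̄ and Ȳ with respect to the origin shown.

X̄ = 34.81 mm, Ȳ = 102.01 mm

bottom flange: A = 140 × 20 = 2800.00, centroid at (94.00, 10.00).
web: A = 24 × 210 = 5040.00, centroid at (12.00, 125.00).
top flange: A = 75 × 14 = 1050.00, centroid at (-13.50, 237.00).
ΣA = 8890.00 mm², ΣAX̄ = 309505.00 mm³, ΣAȲ = 906850.00 mm³.
X̄ = 309505.00/8890.00 = 34.81 mm; Ȳ = 906850.00/8890.00 = 102.01 mm.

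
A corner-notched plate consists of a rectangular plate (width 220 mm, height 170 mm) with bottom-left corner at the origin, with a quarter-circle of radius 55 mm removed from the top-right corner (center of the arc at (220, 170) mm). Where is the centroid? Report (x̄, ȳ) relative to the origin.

x̄ = 104.12 mm, ȳ = 80.82 mm

plate: A = 220 × 170 = 37400.00, centroid at (110.00, 85.00).
removed quarter-circle: A = −¼π·55² = -2375.83, centroid at (196.66, 146.66).
ΣA = 35024.17 mm², ΣAx̄ = 3646775.86 mm³, ΣAȳ = 2830567.33 mm³.
x̄ = 3646775.86/35024.17 = 104.12 mm; ȳ = 2830567.33/35024.17 = 80.82 mm.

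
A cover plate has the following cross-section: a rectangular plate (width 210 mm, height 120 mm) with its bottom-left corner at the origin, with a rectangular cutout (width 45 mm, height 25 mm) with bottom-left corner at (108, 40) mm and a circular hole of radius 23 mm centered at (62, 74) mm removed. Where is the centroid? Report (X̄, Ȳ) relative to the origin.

Part | A | x̄ᵢ | ȳᵢ | A·x̄ᵢ | A·ȳᵢ
plate | 25200.00 | 105.00 | 60.00 | 2646000.00 | 1512000.00
hole 1 | -1125.00 | 130.50 | 52.50 | -146812.50 | -59062.50
hole 2 | -1661.90 | 62.00 | 74.00 | -103037.96 | -122980.79
Σ | 22413.10 |  |  | 2396149.54 | 1329956.71
X̄ = 2396149.54 / 22413.10 = 106.91 mm
Ȳ = 1329956.71 / 22413.10 = 59.34 mm

X̄ = 106.91 mm, Ȳ = 59.34 mm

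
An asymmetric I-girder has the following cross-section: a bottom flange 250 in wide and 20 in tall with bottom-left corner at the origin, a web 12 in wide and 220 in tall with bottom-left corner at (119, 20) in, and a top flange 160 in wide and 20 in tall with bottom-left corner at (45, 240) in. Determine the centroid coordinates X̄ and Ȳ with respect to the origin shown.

X̄ = 125.00 in, Ȳ = 110.07 in

Part | A | x̄ᵢ | ȳᵢ | A·x̄ᵢ | A·ȳᵢ
bottom flange | 5000.00 | 125.00 | 10.00 | 625000.00 | 50000.00
web | 2640.00 | 125.00 | 130.00 | 330000.00 | 343200.00
top flange | 3200.00 | 125.00 | 250.00 | 400000.00 | 800000.00
Σ | 10840.00 |  |  | 1355000.00 | 1193200.00
X̄ = 1355000.00 / 10840.00 = 125.00 in
Ȳ = 1193200.00 / 10840.00 = 110.07 in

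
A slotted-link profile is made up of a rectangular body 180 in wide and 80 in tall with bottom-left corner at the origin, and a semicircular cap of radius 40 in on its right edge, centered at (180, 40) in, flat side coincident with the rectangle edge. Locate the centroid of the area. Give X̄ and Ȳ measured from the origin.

X̄ = 105.90 in, Ȳ = 40.00 in

Part | A | x̄ᵢ | ȳᵢ | A·x̄ᵢ | A·ȳᵢ
rectangular body | 14400.00 | 90.00 | 40.00 | 1296000.00 | 576000.00
semicircular end | 2513.27 | 196.98 | 40.00 | 495056.01 | 100530.96
Σ | 16913.27 |  |  | 1791056.01 | 676530.96
X̄ = 1791056.01 / 16913.27 = 105.90 in
Ȳ = 676530.96 / 16913.27 = 40.00 in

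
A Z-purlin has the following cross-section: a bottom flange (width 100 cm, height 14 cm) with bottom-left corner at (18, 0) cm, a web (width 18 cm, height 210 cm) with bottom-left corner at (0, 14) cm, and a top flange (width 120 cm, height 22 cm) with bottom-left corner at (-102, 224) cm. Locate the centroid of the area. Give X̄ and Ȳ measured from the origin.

X̄ = 2.35 cm, Ȳ = 138.11 cm

bottom flange: A = 100 × 14 = 1400.00, centroid at (68.00, 7.00).
web: A = 18 × 210 = 3780.00, centroid at (9.00, 119.00).
top flange: A = 120 × 22 = 2640.00, centroid at (-42.00, 235.00).
ΣA = 7820.00 cm², ΣAX̄ = 18340.00 cm³, ΣAȲ = 1080020.00 cm³.
X̄ = 18340.00/7820.00 = 2.35 cm; Ȳ = 1080020.00/7820.00 = 138.11 cm.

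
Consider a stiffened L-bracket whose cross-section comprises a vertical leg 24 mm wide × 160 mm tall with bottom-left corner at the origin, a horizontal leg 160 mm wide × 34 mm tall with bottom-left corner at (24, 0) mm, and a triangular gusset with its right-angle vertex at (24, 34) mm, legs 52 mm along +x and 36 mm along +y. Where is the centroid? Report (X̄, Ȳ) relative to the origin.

Part | A | x̄ᵢ | ȳᵢ | A·x̄ᵢ | A·ȳᵢ
vertical leg | 3840.00 | 12.00 | 80.00 | 46080.00 | 307200.00
horizontal leg | 5440.00 | 104.00 | 17.00 | 565760.00 | 92480.00
gusset | 936.00 | 41.33 | 46.00 | 38688.00 | 43056.00
Σ | 10216.00 |  |  | 650528.00 | 442736.00
X̄ = 650528.00 / 10216.00 = 63.68 mm
Ȳ = 442736.00 / 10216.00 = 43.34 mm

X̄ = 63.68 mm, Ȳ = 43.34 mm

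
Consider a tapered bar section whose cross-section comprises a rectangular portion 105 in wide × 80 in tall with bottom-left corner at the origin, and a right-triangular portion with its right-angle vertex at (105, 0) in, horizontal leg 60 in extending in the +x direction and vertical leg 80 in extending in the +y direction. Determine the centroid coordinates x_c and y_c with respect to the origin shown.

x_c = 68.61 in, y_c = 37.04 in

Part | A | x̄ᵢ | ȳᵢ | A·x̄ᵢ | A·ȳᵢ
rectangular portion | 8400.00 | 52.50 | 40.00 | 441000.00 | 336000.00
triangular portion | 2400.00 | 125.00 | 26.67 | 300000.00 | 64000.00
Σ | 10800.00 |  |  | 741000.00 | 400000.00
x_c = 741000.00 / 10800.00 = 68.61 in
y_c = 400000.00 / 10800.00 = 37.04 in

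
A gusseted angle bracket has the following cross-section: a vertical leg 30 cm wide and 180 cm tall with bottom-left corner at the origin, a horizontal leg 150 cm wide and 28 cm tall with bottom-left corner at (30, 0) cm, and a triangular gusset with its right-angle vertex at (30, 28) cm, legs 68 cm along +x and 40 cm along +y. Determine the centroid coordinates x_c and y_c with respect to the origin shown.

Part | A | x̄ᵢ | ȳᵢ | A·x̄ᵢ | A·ȳᵢ
vertical leg | 5400.00 | 15.00 | 90.00 | 81000.00 | 486000.00
horizontal leg | 4200.00 | 105.00 | 14.00 | 441000.00 | 58800.00
gusset | 1360.00 | 52.67 | 41.33 | 71626.67 | 56213.33
Σ | 10960.00 |  |  | 593626.67 | 601013.33
x_c = 593626.67 / 10960.00 = 54.16 cm
y_c = 601013.33 / 10960.00 = 54.84 cm

x_c = 54.16 cm, y_c = 54.84 cm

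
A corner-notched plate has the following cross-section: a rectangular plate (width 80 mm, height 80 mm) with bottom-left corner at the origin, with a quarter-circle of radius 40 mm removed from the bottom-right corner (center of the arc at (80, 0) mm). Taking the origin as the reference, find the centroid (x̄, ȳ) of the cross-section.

plate: A = 80 × 80 = 6400.00, centroid at (40.00, 40.00).
removed quarter-circle: A = −¼π·40² = -1256.64, centroid at (63.02, 16.98).
ΣA = 5143.36 mm²
ΣAx̄ = (6400.00)(40.00) + (-1256.64)(63.02) = 176802.37 mm³
ΣAȳ = (6400.00)(40.00) + (-1256.64)(16.98) = 234666.67 mm³
x̄ = 176802.37 / 5143.36 = 34.37 mm
ȳ = 234666.67 / 5143.36 = 45.63 mm

x̄ = 34.37 mm, ȳ = 45.63 mm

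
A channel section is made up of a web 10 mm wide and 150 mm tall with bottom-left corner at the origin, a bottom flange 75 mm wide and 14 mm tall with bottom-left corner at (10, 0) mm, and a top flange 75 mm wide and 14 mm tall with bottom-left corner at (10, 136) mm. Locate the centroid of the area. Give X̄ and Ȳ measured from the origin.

X̄ = 29.79 mm, Ȳ = 75.00 mm

Part | A | x̄ᵢ | ȳᵢ | A·x̄ᵢ | A·ȳᵢ
web | 1500.00 | 5.00 | 75.00 | 7500.00 | 112500.00
bottom flange | 1050.00 | 47.50 | 7.00 | 49875.00 | 7350.00
top flange | 1050.00 | 47.50 | 143.00 | 49875.00 | 150150.00
Σ | 3600.00 |  |  | 107250.00 | 270000.00
X̄ = 107250.00 / 3600.00 = 29.79 mm
Ȳ = 270000.00 / 3600.00 = 75.00 mm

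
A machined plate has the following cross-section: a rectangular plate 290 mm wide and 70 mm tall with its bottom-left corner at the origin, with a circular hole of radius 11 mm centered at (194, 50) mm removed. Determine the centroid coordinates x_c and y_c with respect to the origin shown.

x_c = 144.06 mm, y_c = 34.71 mm

plate: A = 290 × 70 = 20300.00, centroid at (145.00, 35.00).
hole: A = −π·11² = -380.13, centroid at (194.00, 50.00).
ΣA = 19919.87 mm²
ΣAx_c = (20300.00)(145.00) + (-380.13)(194.00) = 2869754.25 mm³
ΣAy_c = (20300.00)(35.00) + (-380.13)(50.00) = 691493.36 mm³
x_c = 2869754.25 / 19919.87 = 144.06 mm
y_c = 691493.36 / 19919.87 = 34.71 mm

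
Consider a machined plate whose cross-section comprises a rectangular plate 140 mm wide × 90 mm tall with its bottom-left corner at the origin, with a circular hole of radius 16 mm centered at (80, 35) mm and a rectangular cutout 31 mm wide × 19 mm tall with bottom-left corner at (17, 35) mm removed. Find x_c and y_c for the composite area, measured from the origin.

plate: A = 140 × 90 = 12600.00, centroid at (70.00, 45.00).
hole 1: A = −π·16² = -804.25, centroid at (80.00, 35.00).
hole 2: A = −(31 × 19) = -589.00, centroid at (32.50, 44.50).
ΣA = 11206.75 mm², ΣAx_c = 798517.68 mm³, ΣAy_c = 512640.83 mm³.
x_c = 798517.68/11206.75 = 71.25 mm; y_c = 512640.83/11206.75 = 45.74 mm.

x_c = 71.25 mm, y_c = 45.74 mm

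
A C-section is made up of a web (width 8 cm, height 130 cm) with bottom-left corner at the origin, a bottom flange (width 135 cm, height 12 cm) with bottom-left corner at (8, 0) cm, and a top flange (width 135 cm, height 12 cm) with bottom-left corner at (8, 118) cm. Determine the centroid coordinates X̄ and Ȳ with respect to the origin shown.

web: A = 8 × 130 = 1040.00, centroid at (4.00, 65.00).
bottom flange: A = 135 × 12 = 1620.00, centroid at (75.50, 6.00).
top flange: A = 135 × 12 = 1620.00, centroid at (75.50, 124.00).
ΣA = 4280.00 cm²
ΣAX̄ = (1040.00)(4.00) + (1620.00)(75.50) + (1620.00)(75.50) = 248780.00 cm³
ΣAȲ = (1040.00)(65.00) + (1620.00)(6.00) + (1620.00)(124.00) = 278200.00 cm³
X̄ = 248780.00 / 4280.00 = 58.13 cm
Ȳ = 278200.00 / 4280.00 = 65.00 cm

X̄ = 58.13 cm, Ȳ = 65.00 cm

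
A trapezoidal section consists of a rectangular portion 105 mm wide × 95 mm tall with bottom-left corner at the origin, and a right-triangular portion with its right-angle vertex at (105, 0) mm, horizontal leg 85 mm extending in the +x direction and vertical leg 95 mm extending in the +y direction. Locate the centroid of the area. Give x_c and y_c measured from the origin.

x_c = 75.79 mm, y_c = 42.94 mm

rectangular portion: A = 105 × 95 = 9975.00, centroid at (52.50, 47.50).
triangular portion: A = ½·85·95 = 4037.50, centroid at (133.33, 31.67).
ΣA = 14012.50 mm²
ΣAx_c = (9975.00)(52.50) + (4037.50)(133.33) = 1062020.83 mm³
ΣAy_c = (9975.00)(47.50) + (4037.50)(31.67) = 601666.67 mm³
x_c = 1062020.83 / 14012.50 = 75.79 mm
y_c = 601666.67 / 14012.50 = 42.94 mm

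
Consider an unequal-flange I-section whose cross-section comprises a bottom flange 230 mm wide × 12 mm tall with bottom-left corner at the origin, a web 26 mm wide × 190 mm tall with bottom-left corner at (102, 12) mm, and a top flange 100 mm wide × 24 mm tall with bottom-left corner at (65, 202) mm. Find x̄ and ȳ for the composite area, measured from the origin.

Part | A | x̄ᵢ | ȳᵢ | A·x̄ᵢ | A·ȳᵢ
bottom flange | 2760.00 | 115.00 | 6.00 | 317400.00 | 16560.00
web | 4940.00 | 115.00 | 107.00 | 568100.00 | 528580.00
top flange | 2400.00 | 115.00 | 214.00 | 276000.00 | 513600.00
Σ | 10100.00 |  |  | 1161500.00 | 1058740.00
x̄ = 1161500.00 / 10100.00 = 115.00 mm
ȳ = 1058740.00 / 10100.00 = 104.83 mm

x̄ = 115.00 mm, ȳ = 104.83 mm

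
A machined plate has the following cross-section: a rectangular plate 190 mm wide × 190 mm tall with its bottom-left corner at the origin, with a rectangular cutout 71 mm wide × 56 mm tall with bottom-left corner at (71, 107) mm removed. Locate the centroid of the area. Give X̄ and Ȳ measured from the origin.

X̄ = 93.58 mm, Ȳ = 90.05 mm

plate: A = 190 × 190 = 36100.00, centroid at (95.00, 95.00).
hole: A = −(71 × 56) = -3976.00, centroid at (106.50, 135.00).
ΣA = 32124.00 mm²
ΣAX̄ = (36100.00)(95.00) + (-3976.00)(106.50) = 3006056.00 mm³
ΣAȲ = (36100.00)(95.00) + (-3976.00)(135.00) = 2892740.00 mm³
X̄ = 3006056.00 / 32124.00 = 93.58 mm
Ȳ = 2892740.00 / 32124.00 = 90.05 mm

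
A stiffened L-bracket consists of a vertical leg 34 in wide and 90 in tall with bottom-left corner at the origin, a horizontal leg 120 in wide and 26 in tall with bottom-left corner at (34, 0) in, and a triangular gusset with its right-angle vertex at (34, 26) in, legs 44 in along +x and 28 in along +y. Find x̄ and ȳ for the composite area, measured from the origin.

x̄ = 55.22 in, ȳ = 29.43 in

Part | A | x̄ᵢ | ȳᵢ | A·x̄ᵢ | A·ȳᵢ
vertical leg | 3060.00 | 17.00 | 45.00 | 52020.00 | 137700.00
horizontal leg | 3120.00 | 94.00 | 13.00 | 293280.00 | 40560.00
gusset | 616.00 | 48.67 | 35.33 | 29978.67 | 21765.33
Σ | 6796.00 |  |  | 375278.67 | 200025.33
x̄ = 375278.67 / 6796.00 = 55.22 in
ȳ = 200025.33 / 6796.00 = 29.43 in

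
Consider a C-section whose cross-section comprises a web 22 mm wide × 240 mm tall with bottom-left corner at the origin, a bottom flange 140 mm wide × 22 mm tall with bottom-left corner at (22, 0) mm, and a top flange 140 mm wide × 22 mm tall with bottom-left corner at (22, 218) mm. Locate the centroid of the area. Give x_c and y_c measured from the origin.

Part | A | x̄ᵢ | ȳᵢ | A·x̄ᵢ | A·ȳᵢ
web | 5280.00 | 11.00 | 120.00 | 58080.00 | 633600.00
bottom flange | 3080.00 | 92.00 | 11.00 | 283360.00 | 33880.00
top flange | 3080.00 | 92.00 | 229.00 | 283360.00 | 705320.00
Σ | 11440.00 |  |  | 624800.00 | 1372800.00
x_c = 624800.00 / 11440.00 = 54.62 mm
y_c = 1372800.00 / 11440.00 = 120.00 mm

x_c = 54.62 mm, y_c = 120.00 mm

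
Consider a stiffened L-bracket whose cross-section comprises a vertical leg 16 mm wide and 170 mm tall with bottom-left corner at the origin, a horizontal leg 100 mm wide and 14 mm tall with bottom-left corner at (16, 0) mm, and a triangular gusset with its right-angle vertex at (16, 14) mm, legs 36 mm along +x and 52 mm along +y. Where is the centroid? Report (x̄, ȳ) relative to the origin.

x̄ = 27.76 mm, ȳ = 53.47 mm

vertical leg: A = 16 × 170 = 2720.00, centroid at (8.00, 85.00).
horizontal leg: A = 100 × 14 = 1400.00, centroid at (66.00, 7.00).
gusset: A = ½·36·52 = 936.00, centroid at (28.00, 31.33).
ΣA = 5056.00 mm²
ΣAx̄ = (2720.00)(8.00) + (1400.00)(66.00) + (936.00)(28.00) = 140368.00 mm³
ΣAȳ = (2720.00)(85.00) + (1400.00)(7.00) + (936.00)(31.33) = 270328.00 mm³
x̄ = 140368.00 / 5056.00 = 27.76 mm
ȳ = 270328.00 / 5056.00 = 53.47 mm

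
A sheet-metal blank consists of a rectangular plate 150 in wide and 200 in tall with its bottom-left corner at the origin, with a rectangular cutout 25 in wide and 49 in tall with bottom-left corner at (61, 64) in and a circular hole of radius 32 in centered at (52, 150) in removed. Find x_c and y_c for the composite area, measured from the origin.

plate: A = 150 × 200 = 30000.00, centroid at (75.00, 100.00).
hole 1: A = −(25 × 49) = -1225.00, centroid at (73.50, 88.50).
hole 2: A = −π·32² = -3216.99, centroid at (52.00, 150.00).
ΣA = 25558.01 in², ΣAx_c = 1992678.97 in³, ΣAy_c = 2409038.87 in³.
x_c = 1992678.97/25558.01 = 77.97 in; y_c = 2409038.87/25558.01 = 94.26 in.

x_c = 77.97 in, y_c = 94.26 in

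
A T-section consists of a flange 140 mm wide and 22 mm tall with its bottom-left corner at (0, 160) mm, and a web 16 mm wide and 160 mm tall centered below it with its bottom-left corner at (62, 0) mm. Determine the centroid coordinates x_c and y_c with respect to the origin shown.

web: A = 16 × 160 = 2560.00, centroid at (70.00, 80.00).
flange: A = 140 × 22 = 3080.00, centroid at (70.00, 171.00).
ΣA = 5640.00 mm²
ΣAx_c = (2560.00)(70.00) + (3080.00)(70.00) = 394800.00 mm³
ΣAy_c = (2560.00)(80.00) + (3080.00)(171.00) = 731480.00 mm³
x_c = 394800.00 / 5640.00 = 70.00 mm
y_c = 731480.00 / 5640.00 = 129.70 mm

x_c = 70.00 mm, y_c = 129.70 mm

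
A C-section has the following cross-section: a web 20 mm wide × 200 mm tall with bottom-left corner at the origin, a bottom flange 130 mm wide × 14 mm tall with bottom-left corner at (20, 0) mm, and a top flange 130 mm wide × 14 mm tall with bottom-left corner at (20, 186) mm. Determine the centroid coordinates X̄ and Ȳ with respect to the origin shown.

X̄ = 45.73 mm, Ȳ = 100.00 mm

web: A = 20 × 200 = 4000.00, centroid at (10.00, 100.00).
bottom flange: A = 130 × 14 = 1820.00, centroid at (85.00, 7.00).
top flange: A = 130 × 14 = 1820.00, centroid at (85.00, 193.00).
ΣA = 7640.00 mm², ΣAX̄ = 349400.00 mm³, ΣAȲ = 764000.00 mm³.
X̄ = 349400.00/7640.00 = 45.73 mm; Ȳ = 764000.00/7640.00 = 100.00 mm.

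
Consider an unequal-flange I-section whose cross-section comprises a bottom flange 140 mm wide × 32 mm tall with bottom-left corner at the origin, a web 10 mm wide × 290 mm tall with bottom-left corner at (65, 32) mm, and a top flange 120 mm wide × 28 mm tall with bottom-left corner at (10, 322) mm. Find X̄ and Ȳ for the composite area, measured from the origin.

bottom flange: A = 140 × 32 = 4480.00, centroid at (70.00, 16.00).
web: A = 10 × 290 = 2900.00, centroid at (70.00, 177.00).
top flange: A = 120 × 28 = 3360.00, centroid at (70.00, 336.00).
ΣA = 10740.00 mm², ΣAX̄ = 751800.00 mm³, ΣAȲ = 1713940.00 mm³.
X̄ = 751800.00/10740.00 = 70.00 mm; Ȳ = 1713940.00/10740.00 = 159.58 mm.

X̄ = 70.00 mm, Ȳ = 159.58 mm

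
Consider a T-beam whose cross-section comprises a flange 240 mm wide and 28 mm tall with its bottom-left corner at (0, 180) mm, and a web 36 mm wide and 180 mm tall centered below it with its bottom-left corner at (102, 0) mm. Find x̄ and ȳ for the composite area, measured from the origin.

Part | A | x̄ᵢ | ȳᵢ | A·x̄ᵢ | A·ȳᵢ
web | 6480.00 | 120.00 | 90.00 | 777600.00 | 583200.00
flange | 6720.00 | 120.00 | 194.00 | 806400.00 | 1303680.00
Σ | 13200.00 |  |  | 1584000.00 | 1886880.00
x̄ = 1584000.00 / 13200.00 = 120.00 mm
ȳ = 1886880.00 / 13200.00 = 142.95 mm

x̄ = 120.00 mm, ȳ = 142.95 mm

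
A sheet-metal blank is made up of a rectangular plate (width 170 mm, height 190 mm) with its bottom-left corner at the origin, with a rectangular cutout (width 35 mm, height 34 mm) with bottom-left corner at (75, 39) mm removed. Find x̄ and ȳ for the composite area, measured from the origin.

x̄ = 84.71 mm, ȳ = 96.49 mm

plate: A = 170 × 190 = 32300.00, centroid at (85.00, 95.00).
hole: A = −(35 × 34) = -1190.00, centroid at (92.50, 56.00).
ΣA = 31110.00 mm²
ΣAx̄ = (32300.00)(85.00) + (-1190.00)(92.50) = 2635425.00 mm³
ΣAȳ = (32300.00)(95.00) + (-1190.00)(56.00) = 3001860.00 mm³
x̄ = 2635425.00 / 31110.00 = 84.71 mm
ȳ = 3001860.00 / 31110.00 = 96.49 mm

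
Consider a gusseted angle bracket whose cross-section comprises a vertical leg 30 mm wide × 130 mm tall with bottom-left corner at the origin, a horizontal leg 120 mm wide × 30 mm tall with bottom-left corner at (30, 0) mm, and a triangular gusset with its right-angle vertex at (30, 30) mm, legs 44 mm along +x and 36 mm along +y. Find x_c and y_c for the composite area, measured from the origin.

Part | A | x̄ᵢ | ȳᵢ | A·x̄ᵢ | A·ȳᵢ
vertical leg | 3900.00 | 15.00 | 65.00 | 58500.00 | 253500.00
horizontal leg | 3600.00 | 90.00 | 15.00 | 324000.00 | 54000.00
gusset | 792.00 | 44.67 | 42.00 | 35376.00 | 33264.00
Σ | 8292.00 |  |  | 417876.00 | 340764.00
x_c = 417876.00 / 8292.00 = 50.40 mm
y_c = 340764.00 / 8292.00 = 41.10 mm

x_c = 50.40 mm, y_c = 41.10 mm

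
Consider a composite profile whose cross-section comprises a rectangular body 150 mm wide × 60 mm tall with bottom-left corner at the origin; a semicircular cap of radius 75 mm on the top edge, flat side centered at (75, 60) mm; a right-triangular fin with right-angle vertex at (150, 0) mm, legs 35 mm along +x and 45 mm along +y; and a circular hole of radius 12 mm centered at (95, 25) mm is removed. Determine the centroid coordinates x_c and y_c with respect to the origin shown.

x_c = 78.26 mm, y_c = 59.54 mm

Part | A | x̄ᵢ | ȳᵢ | A·x̄ᵢ | A·ȳᵢ
rectangular body | 9000.00 | 75.00 | 30.00 | 675000.00 | 270000.00
semicircular top | 8835.73 | 75.00 | 91.83 | 662679.70 | 811393.76
triangular fin | 787.50 | 161.67 | 15.00 | 127312.50 | 11812.50
hole | -452.39 | 95.00 | 25.00 | -42976.99 | -11309.73
Σ | 18170.84 |  |  | 1422015.21 | 1081896.53
x_c = 1422015.21 / 18170.84 = 78.26 mm
y_c = 1081896.53 / 18170.84 = 59.54 mm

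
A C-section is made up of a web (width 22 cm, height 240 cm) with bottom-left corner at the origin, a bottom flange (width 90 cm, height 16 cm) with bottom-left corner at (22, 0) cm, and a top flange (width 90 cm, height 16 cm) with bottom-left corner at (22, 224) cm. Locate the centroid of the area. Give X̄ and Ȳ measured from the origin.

Part | A | x̄ᵢ | ȳᵢ | A·x̄ᵢ | A·ȳᵢ
web | 5280.00 | 11.00 | 120.00 | 58080.00 | 633600.00
bottom flange | 1440.00 | 67.00 | 8.00 | 96480.00 | 11520.00
top flange | 1440.00 | 67.00 | 232.00 | 96480.00 | 334080.00
Σ | 8160.00 |  |  | 251040.00 | 979200.00
X̄ = 251040.00 / 8160.00 = 30.76 cm
Ȳ = 979200.00 / 8160.00 = 120.00 cm

X̄ = 30.76 cm, Ȳ = 120.00 cm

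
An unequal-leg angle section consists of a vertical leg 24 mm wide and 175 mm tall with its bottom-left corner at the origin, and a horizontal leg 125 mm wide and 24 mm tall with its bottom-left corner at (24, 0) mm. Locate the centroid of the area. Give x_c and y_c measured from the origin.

vertical leg: A = 24 × 175 = 4200.00, centroid at (12.00, 87.50).
horizontal leg: A = 125 × 24 = 3000.00, centroid at (86.50, 12.00).
ΣA = 7200.00 mm²
ΣAx_c = (4200.00)(12.00) + (3000.00)(86.50) = 309900.00 mm³
ΣAy_c = (4200.00)(87.50) + (3000.00)(12.00) = 403500.00 mm³
x_c = 309900.00 / 7200.00 = 43.04 mm
y_c = 403500.00 / 7200.00 = 56.04 mm

x_c = 43.04 mm, y_c = 56.04 mm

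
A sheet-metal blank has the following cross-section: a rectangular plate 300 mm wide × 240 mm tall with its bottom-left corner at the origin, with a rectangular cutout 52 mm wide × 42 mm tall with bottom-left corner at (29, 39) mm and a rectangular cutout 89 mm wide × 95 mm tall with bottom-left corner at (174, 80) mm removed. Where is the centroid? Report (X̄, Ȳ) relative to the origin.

X̄ = 143.94 mm, Ȳ = 121.10 mm

plate: A = 300 × 240 = 72000.00, centroid at (150.00, 120.00).
hole 1: A = −(52 × 42) = -2184.00, centroid at (55.00, 60.00).
hole 2: A = −(89 × 95) = -8455.00, centroid at (218.50, 127.50).
ΣA = 61361.00 mm²
ΣAX̄ = (72000.00)(150.00) + (-2184.00)(55.00) + (-8455.00)(218.50) = 8832462.50 mm³
ΣAȲ = (72000.00)(120.00) + (-2184.00)(60.00) + (-8455.00)(127.50) = 7430947.50 mm³
X̄ = 8832462.50 / 61361.00 = 143.94 mm
Ȳ = 7430947.50 / 61361.00 = 121.10 mm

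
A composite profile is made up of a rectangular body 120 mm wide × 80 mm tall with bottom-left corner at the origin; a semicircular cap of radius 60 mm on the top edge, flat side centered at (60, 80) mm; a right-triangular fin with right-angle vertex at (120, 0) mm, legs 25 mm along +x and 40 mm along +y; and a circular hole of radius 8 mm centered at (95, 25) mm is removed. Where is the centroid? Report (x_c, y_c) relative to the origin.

x_c = 61.74 mm, y_c = 63.14 mm

rectangular body: A = 120 × 80 = 9600.00, centroid at (60.00, 40.00).
semicircular top: A = ½π·60² = 5654.87, centroid at (60.00, 105.46).
triangular fin: A = ½·25·40 = 500.00, centroid at (128.33, 13.33).
hole: A = −π·8² = -201.06, centroid at (95.00, 25.00).
ΣA = 15553.80 mm², ΣAx_c = 960357.79 mm³, ΣAy_c = 982029.46 mm³.
x_c = 960357.79/15553.80 = 61.74 mm; y_c = 982029.46/15553.80 = 63.14 mm.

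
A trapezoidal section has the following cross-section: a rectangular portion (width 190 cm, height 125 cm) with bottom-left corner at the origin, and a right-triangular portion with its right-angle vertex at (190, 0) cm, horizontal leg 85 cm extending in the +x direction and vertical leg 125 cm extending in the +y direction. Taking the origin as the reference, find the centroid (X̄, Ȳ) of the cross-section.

rectangular portion: A = 190 × 125 = 23750.00, centroid at (95.00, 62.50).
triangular portion: A = ½·85·125 = 5312.50, centroid at (218.33, 41.67).
ΣA = 29062.50 cm², ΣAX̄ = 3416145.83 cm³, ΣAȲ = 1705729.17 cm³.
X̄ = 3416145.83/29062.50 = 117.54 cm; Ȳ = 1705729.17/29062.50 = 58.69 cm.

X̄ = 117.54 cm, Ȳ = 58.69 cm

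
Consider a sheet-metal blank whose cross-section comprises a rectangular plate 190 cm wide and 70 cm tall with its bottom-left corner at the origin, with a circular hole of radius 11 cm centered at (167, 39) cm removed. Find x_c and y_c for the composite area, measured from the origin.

plate: A = 190 × 70 = 13300.00, centroid at (95.00, 35.00).
hole: A = −π·11² = -380.13, centroid at (167.00, 39.00).
ΣA = 12919.87 cm²
ΣAx_c = (13300.00)(95.00) + (-380.13)(167.00) = 1200017.84 cm³
ΣAy_c = (13300.00)(35.00) + (-380.13)(39.00) = 450674.82 cm³
x_c = 1200017.84 / 12919.87 = 92.88 cm
y_c = 450674.82 / 12919.87 = 34.88 cm

x_c = 92.88 cm, y_c = 34.88 cm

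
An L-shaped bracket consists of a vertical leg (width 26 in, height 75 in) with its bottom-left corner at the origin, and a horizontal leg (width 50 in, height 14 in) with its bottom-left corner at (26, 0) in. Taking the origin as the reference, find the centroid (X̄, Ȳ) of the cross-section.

X̄ = 23.04 in, Ȳ = 29.44 in

Part | A | x̄ᵢ | ȳᵢ | A·x̄ᵢ | A·ȳᵢ
vertical leg | 1950.00 | 13.00 | 37.50 | 25350.00 | 73125.00
horizontal leg | 700.00 | 51.00 | 7.00 | 35700.00 | 4900.00
Σ | 2650.00 |  |  | 61050.00 | 78025.00
X̄ = 61050.00 / 2650.00 = 23.04 in
Ȳ = 78025.00 / 2650.00 = 29.44 in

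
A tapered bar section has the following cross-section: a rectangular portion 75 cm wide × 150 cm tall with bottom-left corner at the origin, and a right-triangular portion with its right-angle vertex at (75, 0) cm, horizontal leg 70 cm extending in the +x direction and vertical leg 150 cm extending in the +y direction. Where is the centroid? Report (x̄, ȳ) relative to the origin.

x̄ = 56.86 cm, ȳ = 67.05 cm

rectangular portion: A = 75 × 150 = 11250.00, centroid at (37.50, 75.00).
triangular portion: A = ½·70·150 = 5250.00, centroid at (98.33, 50.00).
ΣA = 16500.00 cm²
ΣAx̄ = (11250.00)(37.50) + (5250.00)(98.33) = 938125.00 cm³
ΣAȳ = (11250.00)(75.00) + (5250.00)(50.00) = 1106250.00 cm³
x̄ = 938125.00 / 16500.00 = 56.86 cm
ȳ = 1106250.00 / 16500.00 = 67.05 cm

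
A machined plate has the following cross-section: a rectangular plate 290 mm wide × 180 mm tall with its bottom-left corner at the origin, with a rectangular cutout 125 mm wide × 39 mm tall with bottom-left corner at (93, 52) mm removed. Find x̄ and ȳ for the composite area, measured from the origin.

Part | A | x̄ᵢ | ȳᵢ | A·x̄ᵢ | A·ȳᵢ
plate | 52200.00 | 145.00 | 90.00 | 7569000.00 | 4698000.00
hole | -4875.00 | 155.50 | 71.50 | -758062.50 | -348562.50
Σ | 47325.00 |  |  | 6810937.50 | 4349437.50
x̄ = 6810937.50 / 47325.00 = 143.92 mm
ȳ = 4349437.50 / 47325.00 = 91.91 mm

x̄ = 143.92 mm, ȳ = 91.91 mm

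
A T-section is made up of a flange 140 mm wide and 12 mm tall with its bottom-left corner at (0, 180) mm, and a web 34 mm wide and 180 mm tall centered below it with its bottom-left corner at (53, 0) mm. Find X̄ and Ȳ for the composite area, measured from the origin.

web: A = 34 × 180 = 6120.00, centroid at (70.00, 90.00).
flange: A = 140 × 12 = 1680.00, centroid at (70.00, 186.00).
ΣA = 7800.00 mm²
ΣAX̄ = (6120.00)(70.00) + (1680.00)(70.00) = 546000.00 mm³
ΣAȲ = (6120.00)(90.00) + (1680.00)(186.00) = 863280.00 mm³
X̄ = 546000.00 / 7800.00 = 70.00 mm
Ȳ = 863280.00 / 7800.00 = 110.68 mm

X̄ = 70.00 mm, Ȳ = 110.68 mm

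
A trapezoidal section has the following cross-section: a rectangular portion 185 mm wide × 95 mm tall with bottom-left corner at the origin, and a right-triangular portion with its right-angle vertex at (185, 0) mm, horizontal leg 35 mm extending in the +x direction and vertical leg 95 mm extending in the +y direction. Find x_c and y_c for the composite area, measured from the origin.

Part | A | x̄ᵢ | ȳᵢ | A·x̄ᵢ | A·ȳᵢ
rectangular portion | 17575.00 | 92.50 | 47.50 | 1625687.50 | 834812.50
triangular portion | 1662.50 | 196.67 | 31.67 | 326958.33 | 52645.83
Σ | 19237.50 |  |  | 1952645.83 | 887458.33
x_c = 1952645.83 / 19237.50 = 101.50 mm
y_c = 887458.33 / 19237.50 = 46.13 mm

x_c = 101.50 mm, y_c = 46.13 mm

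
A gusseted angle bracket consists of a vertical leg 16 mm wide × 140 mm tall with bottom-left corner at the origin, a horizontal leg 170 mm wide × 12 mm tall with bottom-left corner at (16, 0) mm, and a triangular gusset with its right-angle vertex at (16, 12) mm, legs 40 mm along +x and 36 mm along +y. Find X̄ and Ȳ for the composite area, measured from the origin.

Part | A | x̄ᵢ | ȳᵢ | A·x̄ᵢ | A·ȳᵢ
vertical leg | 2240.00 | 8.00 | 70.00 | 17920.00 | 156800.00
horizontal leg | 2040.00 | 101.00 | 6.00 | 206040.00 | 12240.00
gusset | 720.00 | 29.33 | 24.00 | 21120.00 | 17280.00
Σ | 5000.00 |  |  | 245080.00 | 186320.00
X̄ = 245080.00 / 5000.00 = 49.02 mm
Ȳ = 186320.00 / 5000.00 = 37.26 mm

X̄ = 49.02 mm, Ȳ = 37.26 mm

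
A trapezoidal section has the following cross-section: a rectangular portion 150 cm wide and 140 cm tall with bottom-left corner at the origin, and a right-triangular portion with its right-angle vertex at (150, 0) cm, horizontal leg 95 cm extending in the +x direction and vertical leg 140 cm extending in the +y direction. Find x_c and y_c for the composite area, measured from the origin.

x_c = 100.65 cm, y_c = 64.39 cm

rectangular portion: A = 150 × 140 = 21000.00, centroid at (75.00, 70.00).
triangular portion: A = ½·95·140 = 6650.00, centroid at (181.67, 46.67).
ΣA = 27650.00 cm²
ΣAx_c = (21000.00)(75.00) + (6650.00)(181.67) = 2783083.33 cm³
ΣAy_c = (21000.00)(70.00) + (6650.00)(46.67) = 1780333.33 cm³
x_c = 2783083.33 / 27650.00 = 100.65 cm
y_c = 1780333.33 / 27650.00 = 64.39 cm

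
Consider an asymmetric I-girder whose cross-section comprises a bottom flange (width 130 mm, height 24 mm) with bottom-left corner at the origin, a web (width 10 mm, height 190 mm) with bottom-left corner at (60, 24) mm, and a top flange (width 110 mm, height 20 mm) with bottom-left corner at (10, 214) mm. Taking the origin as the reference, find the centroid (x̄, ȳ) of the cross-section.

x̄ = 65.00 mm, ȳ = 104.76 mm

Part | A | x̄ᵢ | ȳᵢ | A·x̄ᵢ | A·ȳᵢ
bottom flange | 3120.00 | 65.00 | 12.00 | 202800.00 | 37440.00
web | 1900.00 | 65.00 | 119.00 | 123500.00 | 226100.00
top flange | 2200.00 | 65.00 | 224.00 | 143000.00 | 492800.00
Σ | 7220.00 |  |  | 469300.00 | 756340.00
x̄ = 469300.00 / 7220.00 = 65.00 mm
ȳ = 756340.00 / 7220.00 = 104.76 mm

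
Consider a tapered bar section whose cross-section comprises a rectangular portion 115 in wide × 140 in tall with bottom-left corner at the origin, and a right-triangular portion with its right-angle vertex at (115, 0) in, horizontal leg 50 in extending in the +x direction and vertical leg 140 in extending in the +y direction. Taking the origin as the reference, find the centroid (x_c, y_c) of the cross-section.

Part | A | x̄ᵢ | ȳᵢ | A·x̄ᵢ | A·ȳᵢ
rectangular portion | 16100.00 | 57.50 | 70.00 | 925750.00 | 1127000.00
triangular portion | 3500.00 | 131.67 | 46.67 | 460833.33 | 163333.33
Σ | 19600.00 |  |  | 1386583.33 | 1290333.33
x_c = 1386583.33 / 19600.00 = 70.74 in
y_c = 1290333.33 / 19600.00 = 65.83 in

x_c = 70.74 in, y_c = 65.83 in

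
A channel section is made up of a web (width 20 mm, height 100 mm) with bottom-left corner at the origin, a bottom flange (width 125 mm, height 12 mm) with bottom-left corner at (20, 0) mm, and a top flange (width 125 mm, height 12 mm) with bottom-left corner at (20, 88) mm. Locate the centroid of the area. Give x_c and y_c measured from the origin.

x_c = 53.50 mm, y_c = 50.00 mm

Part | A | x̄ᵢ | ȳᵢ | A·x̄ᵢ | A·ȳᵢ
web | 2000.00 | 10.00 | 50.00 | 20000.00 | 100000.00
bottom flange | 1500.00 | 82.50 | 6.00 | 123750.00 | 9000.00
top flange | 1500.00 | 82.50 | 94.00 | 123750.00 | 141000.00
Σ | 5000.00 |  |  | 267500.00 | 250000.00
x_c = 267500.00 / 5000.00 = 53.50 mm
y_c = 250000.00 / 5000.00 = 50.00 mm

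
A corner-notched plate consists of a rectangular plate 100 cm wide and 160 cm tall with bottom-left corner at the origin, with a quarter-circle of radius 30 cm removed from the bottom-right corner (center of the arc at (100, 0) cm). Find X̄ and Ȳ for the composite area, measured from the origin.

plate: A = 100 × 160 = 16000.00, centroid at (50.00, 80.00).
removed quarter-circle: A = −¼π·30² = -706.86, centroid at (87.27, 12.73).
ΣA = 15293.14 cm², ΣAX̄ = 738314.17 cm³, ΣAȲ = 1271000.00 cm³.
X̄ = 738314.17/15293.14 = 48.28 cm; Ȳ = 1271000.00/15293.14 = 83.11 cm.

X̄ = 48.28 cm, Ȳ = 83.11 cm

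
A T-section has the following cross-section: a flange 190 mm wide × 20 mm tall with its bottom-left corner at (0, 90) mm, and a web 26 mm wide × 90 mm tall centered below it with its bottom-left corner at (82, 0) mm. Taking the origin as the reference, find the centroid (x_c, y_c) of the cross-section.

x_c = 95.00 mm, y_c = 79.04 mm

web: A = 26 × 90 = 2340.00, centroid at (95.00, 45.00).
flange: A = 190 × 20 = 3800.00, centroid at (95.00, 100.00).
ΣA = 6140.00 mm²
ΣAx_c = (2340.00)(95.00) + (3800.00)(95.00) = 583300.00 mm³
ΣAy_c = (2340.00)(45.00) + (3800.00)(100.00) = 485300.00 mm³
x_c = 583300.00 / 6140.00 = 95.00 mm
y_c = 485300.00 / 6140.00 = 79.04 mm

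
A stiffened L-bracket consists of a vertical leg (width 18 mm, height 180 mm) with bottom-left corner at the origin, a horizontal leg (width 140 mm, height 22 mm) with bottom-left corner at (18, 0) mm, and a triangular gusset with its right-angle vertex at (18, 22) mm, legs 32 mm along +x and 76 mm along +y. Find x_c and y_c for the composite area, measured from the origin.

vertical leg: A = 18 × 180 = 3240.00, centroid at (9.00, 90.00).
horizontal leg: A = 140 × 22 = 3080.00, centroid at (88.00, 11.00).
gusset: A = ½·32·76 = 1216.00, centroid at (28.67, 47.33).
ΣA = 7536.00 mm²
ΣAx_c = (3240.00)(9.00) + (3080.00)(88.00) + (1216.00)(28.67) = 335058.67 mm³
ΣAy_c = (3240.00)(90.00) + (3080.00)(11.00) + (1216.00)(47.33) = 383037.33 mm³
x_c = 335058.67 / 7536.00 = 44.46 mm
y_c = 383037.33 / 7536.00 = 50.83 mm

x_c = 44.46 mm, y_c = 50.83 mm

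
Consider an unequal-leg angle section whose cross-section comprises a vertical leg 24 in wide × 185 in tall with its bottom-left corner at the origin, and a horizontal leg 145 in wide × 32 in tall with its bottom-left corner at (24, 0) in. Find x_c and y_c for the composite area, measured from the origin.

vertical leg: A = 24 × 185 = 4440.00, centroid at (12.00, 92.50).
horizontal leg: A = 145 × 32 = 4640.00, centroid at (96.50, 16.00).
ΣA = 9080.00 in², ΣAx_c = 501040.00 in³, ΣAy_c = 484940.00 in³.
x_c = 501040.00/9080.00 = 55.18 in; y_c = 484940.00/9080.00 = 53.41 in.

x_c = 55.18 in, y_c = 53.41 in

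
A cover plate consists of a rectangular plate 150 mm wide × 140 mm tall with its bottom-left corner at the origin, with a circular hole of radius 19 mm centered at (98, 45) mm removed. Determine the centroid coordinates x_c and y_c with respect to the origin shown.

x_c = 73.69 mm, y_c = 71.43 mm

Part | A | x̄ᵢ | ȳᵢ | A·x̄ᵢ | A·ȳᵢ
plate | 21000.00 | 75.00 | 70.00 | 1575000.00 | 1470000.00
hole | -1134.11 | 98.00 | 45.00 | -111143.26 | -51035.17
Σ | 19865.89 |  |  | 1463856.74 | 1418964.83
x_c = 1463856.74 / 19865.89 = 73.69 mm
y_c = 1418964.83 / 19865.89 = 71.43 mm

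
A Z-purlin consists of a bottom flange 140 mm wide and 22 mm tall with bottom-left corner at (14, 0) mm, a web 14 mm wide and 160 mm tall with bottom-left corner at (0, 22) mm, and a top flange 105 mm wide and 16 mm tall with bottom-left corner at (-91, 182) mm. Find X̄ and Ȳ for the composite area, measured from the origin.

X̄ = 29.96 mm, Ȳ = 83.08 mm

bottom flange: A = 140 × 22 = 3080.00, centroid at (84.00, 11.00).
web: A = 14 × 160 = 2240.00, centroid at (7.00, 102.00).
top flange: A = 105 × 16 = 1680.00, centroid at (-38.50, 190.00).
ΣA = 7000.00 mm²
ΣAX̄ = (3080.00)(84.00) + (2240.00)(7.00) + (1680.00)(-38.50) = 209720.00 mm³
ΣAȲ = (3080.00)(11.00) + (2240.00)(102.00) + (1680.00)(190.00) = 581560.00 mm³
X̄ = 209720.00 / 7000.00 = 29.96 mm
Ȳ = 581560.00 / 7000.00 = 83.08 mm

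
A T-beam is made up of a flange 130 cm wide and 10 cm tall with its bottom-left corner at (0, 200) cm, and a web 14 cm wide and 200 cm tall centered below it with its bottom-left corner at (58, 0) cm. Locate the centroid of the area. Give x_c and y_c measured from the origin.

x_c = 65.00 cm, y_c = 133.29 cm

web: A = 14 × 200 = 2800.00, centroid at (65.00, 100.00).
flange: A = 130 × 10 = 1300.00, centroid at (65.00, 205.00).
ΣA = 4100.00 cm²
ΣAx_c = (2800.00)(65.00) + (1300.00)(65.00) = 266500.00 cm³
ΣAy_c = (2800.00)(100.00) + (1300.00)(205.00) = 546500.00 cm³
x_c = 266500.00 / 4100.00 = 65.00 cm
y_c = 546500.00 / 4100.00 = 133.29 cm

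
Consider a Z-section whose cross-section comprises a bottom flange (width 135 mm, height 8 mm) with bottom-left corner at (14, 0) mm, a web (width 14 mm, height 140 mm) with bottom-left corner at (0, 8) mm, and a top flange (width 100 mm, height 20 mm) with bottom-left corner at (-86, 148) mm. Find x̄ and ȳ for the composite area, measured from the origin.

Part | A | x̄ᵢ | ȳᵢ | A·x̄ᵢ | A·ȳᵢ
bottom flange | 1080.00 | 81.50 | 4.00 | 88020.00 | 4320.00
web | 1960.00 | 7.00 | 78.00 | 13720.00 | 152880.00
top flange | 2000.00 | -36.00 | 158.00 | -72000.00 | 316000.00
Σ | 5040.00 |  |  | 29740.00 | 473200.00
x̄ = 29740.00 / 5040.00 = 5.90 mm
ȳ = 473200.00 / 5040.00 = 93.89 mm

x̄ = 5.90 mm, ȳ = 93.89 mm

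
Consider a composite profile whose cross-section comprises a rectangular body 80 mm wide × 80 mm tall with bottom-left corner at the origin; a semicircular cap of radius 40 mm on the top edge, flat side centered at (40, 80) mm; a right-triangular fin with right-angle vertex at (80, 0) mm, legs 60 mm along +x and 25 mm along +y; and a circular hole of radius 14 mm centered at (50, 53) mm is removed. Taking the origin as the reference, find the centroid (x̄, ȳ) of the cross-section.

Part | A | x̄ᵢ | ȳᵢ | A·x̄ᵢ | A·ȳᵢ
rectangular body | 6400.00 | 40.00 | 40.00 | 256000.00 | 256000.00
semicircular top | 2513.27 | 40.00 | 96.98 | 100530.96 | 243728.60
triangular fin | 750.00 | 100.00 | 8.33 | 75000.00 | 6250.00
hole | -615.75 | 50.00 | 53.00 | -30787.61 | -32634.86
Σ | 9047.52 |  |  | 400743.36 | 473343.73
x̄ = 400743.36 / 9047.52 = 44.29 mm
ȳ = 473343.73 / 9047.52 = 52.32 mm

x̄ = 44.29 mm, ȳ = 52.32 mm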